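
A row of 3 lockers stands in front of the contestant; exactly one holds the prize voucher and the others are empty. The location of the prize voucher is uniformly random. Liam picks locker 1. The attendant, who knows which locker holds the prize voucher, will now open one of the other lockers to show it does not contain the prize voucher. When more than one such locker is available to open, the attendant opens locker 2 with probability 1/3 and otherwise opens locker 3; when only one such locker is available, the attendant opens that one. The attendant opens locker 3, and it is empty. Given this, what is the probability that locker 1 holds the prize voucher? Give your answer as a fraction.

2/5

Condition on the true location of the prize voucher.
If it is in locker 1 (prior 1/3): locker 2 is available but not opened, probability 2/3; weight (1/3)·(2/3) = 2/9.
If it is in locker 2 (prior 1/3): only locker 3 is available, probability 1; weight (1/3)·1 = 1/3.
If it is in locker 3 (prior 1/3): the attendant opened locker 3, so this case is ruled out; weight (1/3)·0 = 0.
The weights sum to 5/9.
So P(the prize voucher in locker 1 | the attendant opened locker 3) = (2/9) / (5/9) = 2/5.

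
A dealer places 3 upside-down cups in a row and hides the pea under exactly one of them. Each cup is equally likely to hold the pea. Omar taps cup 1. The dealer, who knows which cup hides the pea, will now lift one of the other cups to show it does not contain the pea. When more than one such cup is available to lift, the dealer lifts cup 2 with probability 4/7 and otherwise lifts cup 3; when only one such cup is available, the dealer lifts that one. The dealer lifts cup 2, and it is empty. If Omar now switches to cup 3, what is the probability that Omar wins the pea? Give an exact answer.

7/11

Apply Bayes' rule, conditioning on where the pea actually is.
If it is under cup 1 (prior 1/3): cup 2 is available, opened with probability 4/7; weight (1/3)·(4/7) = 4/21.
If it is under cup 2 (prior 1/3): the dealer opened cup 2, so this case is ruled out; weight (1/3)·0 = 0.
If it is under cup 3 (prior 1/3): only cup 2 is available, probability 1; weight (1/3)·1 = 1/3.
The weights sum to 11/21.
So P(the pea under cup 3 | the dealer opened cup 2) = (1/3) / (11/21) = 7/11.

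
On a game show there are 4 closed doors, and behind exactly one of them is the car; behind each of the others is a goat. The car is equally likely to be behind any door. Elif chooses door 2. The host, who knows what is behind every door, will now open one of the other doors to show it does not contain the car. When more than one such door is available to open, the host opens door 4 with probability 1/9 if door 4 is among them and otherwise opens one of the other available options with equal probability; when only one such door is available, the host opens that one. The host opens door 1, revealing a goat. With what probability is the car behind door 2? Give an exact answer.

Apply Bayes' rule, conditioning on where the car actually is.
If it is behind door 1 (prior 1/4): the host opened door 1, so this case is ruled out; weight (1/4)·0 = 0.
If it is behind door 2 (prior 1/4): door 4 is available but not opened; door 1 gets probability (1 − 1/9)/2 = 4/9; weight (1/4)·(4/9) = 1/9.
If it is behind door 3 (prior 1/4): door 4 is available but not opened, probability 8/9; weight (1/4)·(8/9) = 2/9.
If it is behind door 4 (prior 1/4): door 4 holds the prize so is unavailable; the host chooses uniformly among the 2 others, probability 1/2; weight (1/4)·(1/2) = 1/8.
The weights sum to 11/24.
So P(the car behind door 2 | the host opened door 1) = (1/9) / (11/24) = 8/33.

8/33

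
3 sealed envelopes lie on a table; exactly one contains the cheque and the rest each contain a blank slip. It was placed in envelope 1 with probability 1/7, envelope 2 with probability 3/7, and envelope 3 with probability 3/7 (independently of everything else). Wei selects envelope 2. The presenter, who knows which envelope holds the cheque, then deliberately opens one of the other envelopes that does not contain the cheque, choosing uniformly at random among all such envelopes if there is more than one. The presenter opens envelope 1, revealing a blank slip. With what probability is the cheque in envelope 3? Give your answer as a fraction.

2/3

Consider each possible location of the cheque in turn.
If it is in envelope 1 (prior 1/7): the presenter opened envelope 1, so this case is ruled out; weight (1/7)·0 = 0.
If it is in envelope 2 (prior 3/7): the presenter has 2 equally likely choices, so probability 1/2; weight (3/7)·(1/2) = 3/14.
If it is in envelope 3 (prior 3/7): the presenter has no choice, probability 1; weight (3/7)·1 = 3/7.
The weights sum to 9/14.
So P(the cheque in envelope 3 | the presenter opened envelope 1) = (3/7) / (9/14) = 2/3.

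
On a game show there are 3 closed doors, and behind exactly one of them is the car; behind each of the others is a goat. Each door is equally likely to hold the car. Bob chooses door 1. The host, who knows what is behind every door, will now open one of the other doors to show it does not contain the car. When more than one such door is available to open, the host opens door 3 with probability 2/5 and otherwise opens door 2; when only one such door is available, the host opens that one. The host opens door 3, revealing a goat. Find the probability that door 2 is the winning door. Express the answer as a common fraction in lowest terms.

5/7

Consider each possible location of the car in turn.
If it is behind door 1 (prior 1/3): door 3 is available, opened with probability 2/5; weight (1/3)·(2/5) = 2/15.
If it is behind door 2 (prior 1/3): only door 3 is available, probability 1; weight (1/3)·1 = 1/3.
If it is behind door 3 (prior 1/3): the host opened door 3, so this case is ruled out; weight (1/3)·0 = 0.
The weights sum to 7/15.
So P(the car behind door 2 | the host opened door 3) = (1/3) / (7/15) = 5/7.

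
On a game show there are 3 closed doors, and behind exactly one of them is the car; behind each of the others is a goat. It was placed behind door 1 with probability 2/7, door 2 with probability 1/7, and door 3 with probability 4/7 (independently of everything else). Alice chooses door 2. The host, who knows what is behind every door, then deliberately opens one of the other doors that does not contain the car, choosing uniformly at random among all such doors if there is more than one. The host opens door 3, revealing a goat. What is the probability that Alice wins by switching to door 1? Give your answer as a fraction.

Consider each possible location of the car in turn.
If it is behind door 1 (prior 2/7): the host has no choice, probability 1; weight (2/7)·1 = 2/7.
If it is behind door 2 (prior 1/7): the host has 2 equally likely choices, so probability 1/2; weight (1/7)·(1/2) = 1/14.
If it is behind door 3 (prior 4/7): the host opened door 3, so this case is ruled out; weight (4/7)·0 = 0.
The weights sum to 5/14.
So P(the car behind door 1 | the host opened door 3) = (2/7) / (5/14) = 4/5.

4/5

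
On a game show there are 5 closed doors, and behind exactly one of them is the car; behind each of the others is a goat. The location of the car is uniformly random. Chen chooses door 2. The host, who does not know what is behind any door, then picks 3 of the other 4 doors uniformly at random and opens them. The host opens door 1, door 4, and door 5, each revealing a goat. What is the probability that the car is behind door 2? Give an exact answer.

1/2

Consider each possible location of the car in turn.
If it is behind any of doors 1, 4, and 5 (prior 1/5 each): that door was opened and seen not to hold the prize — ruled out; weight (1/5)·0 = 0 each.
If it is behind either of doors 2 and 3 (prior 1/5 each): the host picks exactly this set with probability 1/4 regardless, and none is the prize; weight (1/5)·(1/4) = 1/20 each.
The weights sum to 1/10.
So P(the car behind door 2 | the host opened door 1, door 4, and door 5) = (1/20) / (1/10) = 1/2.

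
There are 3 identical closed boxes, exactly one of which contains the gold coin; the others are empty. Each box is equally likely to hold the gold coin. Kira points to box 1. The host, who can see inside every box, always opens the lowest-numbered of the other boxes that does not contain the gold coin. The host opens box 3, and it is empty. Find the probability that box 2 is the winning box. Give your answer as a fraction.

1

Consider each possible location of the gold coin in turn.
If it is in box 1 (prior 1/3): the host would have opened box 2 instead, probability 0; weight (1/3)·0 = 0.
If it is in box 2 (prior 1/3): box 3 is the lowest-numbered option available, probability 1; weight (1/3)·1 = 1/3.
If it is in box 3 (prior 1/3): the host opened box 3, so this case is ruled out; weight (1/3)·0 = 0.
The weights sum to 1/3.
So P(the gold coin in box 2 | the host opened box 3) = (1/3) / (1/3) = 1.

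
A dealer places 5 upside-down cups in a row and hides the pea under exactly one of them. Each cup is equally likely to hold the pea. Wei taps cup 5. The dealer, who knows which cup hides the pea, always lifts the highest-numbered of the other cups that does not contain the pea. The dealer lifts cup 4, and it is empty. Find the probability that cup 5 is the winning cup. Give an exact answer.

1/4

Condition on the true location of the pea.
If it is under any of cups 1, 2, 3, and 5 (prior 1/5 each): cup 4 is the highest-numbered option available, probability 1; weight (1/5)·1 = 1/5 each.
If it is under cup 4 (prior 1/5): the dealer opened cup 4, so this case is ruled out; weight (1/5)·0 = 0.
The weights sum to 4/5.
So P(the pea under cup 5 | the dealer opened cup 4) = (1/5) / (4/5) = 1/4.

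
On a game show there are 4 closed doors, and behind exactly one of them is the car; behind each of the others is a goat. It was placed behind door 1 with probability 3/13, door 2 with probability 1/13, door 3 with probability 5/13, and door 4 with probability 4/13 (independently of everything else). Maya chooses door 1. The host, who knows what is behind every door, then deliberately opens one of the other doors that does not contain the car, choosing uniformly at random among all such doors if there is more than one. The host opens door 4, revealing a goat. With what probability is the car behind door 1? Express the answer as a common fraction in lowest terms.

Consider each possible location of the car in turn.
If it is behind door 1 (prior 3/13): the host has 3 equally likely choices, so probability 1/3; weight (3/13)·(1/3) = 1/13.
If it is behind door 2 (prior 1/13): the host has 2 equally likely choices, so probability 1/2; weight (1/13)·(1/2) = 1/26.
If it is behind door 3 (prior 5/13): the host has 2 equally likely choices, so probability 1/2; weight (5/13)·(1/2) = 5/26.
If it is behind door 4 (prior 4/13): the host opened door 4, so this case is ruled out; weight (4/13)·0 = 0.
The weights sum to 4/13.
So P(the car behind door 1 | the host opened door 4) = (1/13) / (4/13) = 1/4.

1/4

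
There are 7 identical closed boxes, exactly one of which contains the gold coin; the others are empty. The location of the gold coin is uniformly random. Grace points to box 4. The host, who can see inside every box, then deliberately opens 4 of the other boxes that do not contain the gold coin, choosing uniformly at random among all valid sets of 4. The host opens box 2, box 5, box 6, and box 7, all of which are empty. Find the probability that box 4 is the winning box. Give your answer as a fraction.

Consider each possible location of the gold coin in turn.
If it is in either of boxes 1 and 3 (prior 1/7 each): the host has 5 equally likely choices, so probability 1/5; weight (1/7)·(1/5) = 1/35 each.
If it is in any of boxes 2, 5, 6, and 7 (prior 1/7 each): that box was opened and seen not to hold the prize — ruled out; weight (1/7)·0 = 0 each.
If it is in box 4 (prior 1/7): the host has 15 equally likely choices, so probability 1/15; weight (1/7)·(1/15) = 1/105.
The weights sum to 1/15.
So P(the gold coin in box 4 | the host opened box 2, box 5, box 6, and box 7) = (1/105) / (1/15) = 1/7.

1/7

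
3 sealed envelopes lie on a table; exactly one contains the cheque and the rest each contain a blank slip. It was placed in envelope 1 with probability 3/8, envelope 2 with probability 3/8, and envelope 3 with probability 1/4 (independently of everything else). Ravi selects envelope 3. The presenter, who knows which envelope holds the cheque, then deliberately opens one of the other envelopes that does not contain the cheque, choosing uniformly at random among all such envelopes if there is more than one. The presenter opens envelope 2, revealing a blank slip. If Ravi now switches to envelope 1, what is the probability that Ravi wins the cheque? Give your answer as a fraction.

Consider each possible location of the cheque in turn.
If it is in envelope 1 (prior 3/8): the presenter has no choice, probability 1; weight (3/8)·1 = 3/8.
If it is in envelope 2 (prior 3/8): the presenter opened envelope 2, so this case is ruled out; weight (3/8)·0 = 0.
If it is in envelope 3 (prior 1/4): the presenter has 2 equally likely choices, so probability 1/2; weight (1/4)·(1/2) = 1/8.
The weights sum to 1/2.
So P(the cheque in envelope 1 | the presenter opened envelope 2) = (3/8) / (1/2) = 3/4.

3/4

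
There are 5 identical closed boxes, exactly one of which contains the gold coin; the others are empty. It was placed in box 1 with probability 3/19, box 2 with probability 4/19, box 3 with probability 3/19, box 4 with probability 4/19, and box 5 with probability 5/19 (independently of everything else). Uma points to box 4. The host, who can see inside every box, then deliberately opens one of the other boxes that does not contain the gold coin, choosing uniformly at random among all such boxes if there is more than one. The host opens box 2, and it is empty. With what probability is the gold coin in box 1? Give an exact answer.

Consider each possible location of the gold coin in turn.
If it is in either of boxes 1 and 3 (prior 3/19 each): the host has 3 equally likely choices, so probability 1/3; weight (3/19)·(1/3) = 1/19 each.
If it is in box 2 (prior 4/19): the host opened box 2, so this case is ruled out; weight (4/19)·0 = 0.
If it is in box 4 (prior 4/19): the host has 4 equally likely choices, so probability 1/4; weight (4/19)·(1/4) = 1/19.
If it is in box 5 (prior 5/19): the host has 3 equally likely choices, so probability 1/3; weight (5/19)·(1/3) = 5/57.
The weights sum to 14/57.
So P(the gold coin in box 1 | the host opened box 2) = (1/19) / (14/57) = 3/14.

3/14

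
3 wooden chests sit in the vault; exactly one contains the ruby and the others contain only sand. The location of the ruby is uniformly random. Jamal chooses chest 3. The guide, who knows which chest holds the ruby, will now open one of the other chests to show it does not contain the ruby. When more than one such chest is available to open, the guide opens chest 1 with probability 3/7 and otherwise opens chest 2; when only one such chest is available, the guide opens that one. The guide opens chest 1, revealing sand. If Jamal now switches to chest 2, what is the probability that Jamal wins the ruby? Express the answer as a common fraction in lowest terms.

7/10

Condition on the true location of the ruby.
If it is in chest 1 (prior 1/3): the guide opened chest 1, so this case is ruled out; weight (1/3)·0 = 0.
If it is in chest 2 (prior 1/3): only chest 1 is available, probability 1; weight (1/3)·1 = 1/3.
If it is in chest 3 (prior 1/3): chest 1 is available, opened with probability 3/7; weight (1/3)·(3/7) = 1/7.
The weights sum to 10/21.
So P(the ruby in chest 2 | the guide opened chest 1) = (1/3) / (10/21) = 7/10.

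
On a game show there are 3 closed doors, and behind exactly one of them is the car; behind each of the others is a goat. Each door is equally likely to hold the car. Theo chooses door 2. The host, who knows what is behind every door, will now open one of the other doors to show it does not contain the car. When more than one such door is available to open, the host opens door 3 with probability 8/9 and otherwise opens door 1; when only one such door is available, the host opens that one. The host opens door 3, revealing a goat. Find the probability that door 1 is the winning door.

Consider each possible location of the car in turn.
If it is behind door 1 (prior 1/3): only door 3 is available, probability 1; weight (1/3)·1 = 1/3.
If it is behind door 2 (prior 1/3): door 3 is available, opened with probability 8/9; weight (1/3)·(8/9) = 8/27.
If it is behind door 3 (prior 1/3): the host opened door 3, so this case is ruled out; weight (1/3)·0 = 0.
The weights sum to 17/27.
So P(the car behind door 1 | the host opened door 3) = (1/3) / (17/27) = 9/17.

9/17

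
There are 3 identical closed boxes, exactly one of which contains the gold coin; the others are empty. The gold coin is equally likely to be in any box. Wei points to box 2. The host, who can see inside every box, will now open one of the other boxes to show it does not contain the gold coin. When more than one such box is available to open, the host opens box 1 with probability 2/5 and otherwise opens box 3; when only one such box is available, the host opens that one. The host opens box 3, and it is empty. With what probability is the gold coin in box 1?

5/8

Consider each possible location of the gold coin in turn.
If it is in box 1 (prior 1/3): only box 3 is available, probability 1; weight (1/3)·1 = 1/3.
If it is in box 2 (prior 1/3): box 1 is available but not opened, probability 3/5; weight (1/3)·(3/5) = 1/5.
If it is in box 3 (prior 1/3): the host opened box 3, so this case is ruled out; weight (1/3)·0 = 0.
The weights sum to 8/15.
So P(the gold coin in box 1 | the host opened box 3) = (1/3) / (8/15) = 5/8.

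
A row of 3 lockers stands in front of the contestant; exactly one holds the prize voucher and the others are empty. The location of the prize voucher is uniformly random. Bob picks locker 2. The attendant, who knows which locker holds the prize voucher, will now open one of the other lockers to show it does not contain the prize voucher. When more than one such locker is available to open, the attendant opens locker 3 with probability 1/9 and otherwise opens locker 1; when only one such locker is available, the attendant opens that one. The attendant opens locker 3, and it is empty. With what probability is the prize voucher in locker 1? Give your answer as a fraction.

9/10

Condition on the true location of the prize voucher.
If it is in locker 1 (prior 1/3): only locker 3 is available, probability 1; weight (1/3)·1 = 1/3.
If it is in locker 2 (prior 1/3): locker 3 is available, opened with probability 1/9; weight (1/3)·(1/9) = 1/27.
If it is in locker 3 (prior 1/3): the attendant opened locker 3, so this case is ruled out; weight (1/3)·0 = 0.
The weights sum to 10/27.
So P(the prize voucher in locker 1 | the attendant opened locker 3) = (1/3) / (10/27) = 9/10.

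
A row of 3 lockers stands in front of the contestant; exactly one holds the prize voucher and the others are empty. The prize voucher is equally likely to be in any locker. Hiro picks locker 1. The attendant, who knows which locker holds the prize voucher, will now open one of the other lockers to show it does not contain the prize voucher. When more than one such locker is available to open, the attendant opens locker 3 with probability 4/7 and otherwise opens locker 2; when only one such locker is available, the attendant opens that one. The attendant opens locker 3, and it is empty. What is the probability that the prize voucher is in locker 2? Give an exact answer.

Condition on the true location of the prize voucher.
If it is in locker 1 (prior 1/3): locker 3 is available, opened with probability 4/7; weight (1/3)·(4/7) = 4/21.
If it is in locker 2 (prior 1/3): only locker 3 is available, probability 1; weight (1/3)·1 = 1/3.
If it is in locker 3 (prior 1/3): the attendant opened locker 3, so this case is ruled out; weight (1/3)·0 = 0.
The weights sum to 11/21.
So P(the prize voucher in locker 2 | the attendant opened locker 3) = (1/3) / (11/21) = 7/11.

7/11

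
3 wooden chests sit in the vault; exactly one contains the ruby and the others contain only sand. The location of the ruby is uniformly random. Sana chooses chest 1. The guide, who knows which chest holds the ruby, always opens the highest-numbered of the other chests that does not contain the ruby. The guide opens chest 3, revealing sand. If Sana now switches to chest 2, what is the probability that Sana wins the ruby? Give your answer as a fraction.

Apply Bayes' rule, conditioning on where the ruby actually is.
If it is in either of chests 1 and 2 (prior 1/3 each): chest 3 is the highest-numbered option available, probability 1; weight (1/3)·1 = 1/3 each.
If it is in chest 3 (prior 1/3): the guide opened chest 3, so this case is ruled out; weight (1/3)·0 = 0.
The weights sum to 2/3.
So P(the ruby in chest 2 | the guide opened chest 3) = (1/3) / (2/3) = 1/2.

1/2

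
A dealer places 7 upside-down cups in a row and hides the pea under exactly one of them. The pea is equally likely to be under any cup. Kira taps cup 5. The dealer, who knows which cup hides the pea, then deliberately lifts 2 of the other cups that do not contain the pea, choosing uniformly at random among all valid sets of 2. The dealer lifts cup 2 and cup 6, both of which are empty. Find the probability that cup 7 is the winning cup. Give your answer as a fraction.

3/14

Condition on the true location of the pea.
If it is under any of cups 1, 3, 4, and 7 (prior 1/7 each): the dealer has 10 equally likely choices, so probability 1/10; weight (1/7)·(1/10) = 1/70 each.
If it is under either of cups 2 and 6 (prior 1/7 each): that cup was opened and seen not to hold the prize — ruled out; weight (1/7)·0 = 0 each.
If it is under cup 5 (prior 1/7): the dealer has 15 equally likely choices, so probability 1/15; weight (1/7)·(1/15) = 1/105.
The weights sum to 1/15.
So P(the pea under cup 7 | the dealer opened cup 2 and cup 6) = (1/70) / (1/15) = 3/14.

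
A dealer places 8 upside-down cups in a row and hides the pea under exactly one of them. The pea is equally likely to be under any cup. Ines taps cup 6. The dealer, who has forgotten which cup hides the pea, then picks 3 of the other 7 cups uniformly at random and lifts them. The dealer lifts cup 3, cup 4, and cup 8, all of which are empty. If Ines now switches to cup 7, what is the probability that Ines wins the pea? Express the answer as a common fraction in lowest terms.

1/5

Apply Bayes' rule, conditioning on where the pea actually is.
If it is under any of cups 1, 2, 5, 6, and 7 (prior 1/8 each): the dealer picks exactly this set with probability 1/35 regardless, and none is the prize; weight (1/8)·(1/35) = 1/280 each.
If it is under any of cups 3, 4, and 8 (prior 1/8 each): that cup was opened and seen not to hold the prize — ruled out; weight (1/8)·0 = 0 each.
The weights sum to 1/56.
So P(the pea under cup 7 | the dealer opened cup 3, cup 4, and cup 8) = (1/280) / (1/56) = 1/5.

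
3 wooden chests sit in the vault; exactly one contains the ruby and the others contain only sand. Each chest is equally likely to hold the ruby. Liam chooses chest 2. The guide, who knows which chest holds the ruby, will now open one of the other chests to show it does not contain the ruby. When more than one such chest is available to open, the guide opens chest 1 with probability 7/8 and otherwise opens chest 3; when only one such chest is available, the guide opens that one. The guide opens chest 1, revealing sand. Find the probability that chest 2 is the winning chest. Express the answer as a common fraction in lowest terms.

7/15

Consider each possible location of the ruby in turn.
If it is in chest 1 (prior 1/3): the guide opened chest 1, so this case is ruled out; weight (1/3)·0 = 0.
If it is in chest 2 (prior 1/3): chest 1 is available, opened with probability 7/8; weight (1/3)·(7/8) = 7/24.
If it is in chest 3 (prior 1/3): only chest 1 is available, probability 1; weight (1/3)·1 = 1/3.
The weights sum to 5/8.
So P(the ruby in chest 2 | the guide opened chest 1) = (7/24) / (5/8) = 7/15.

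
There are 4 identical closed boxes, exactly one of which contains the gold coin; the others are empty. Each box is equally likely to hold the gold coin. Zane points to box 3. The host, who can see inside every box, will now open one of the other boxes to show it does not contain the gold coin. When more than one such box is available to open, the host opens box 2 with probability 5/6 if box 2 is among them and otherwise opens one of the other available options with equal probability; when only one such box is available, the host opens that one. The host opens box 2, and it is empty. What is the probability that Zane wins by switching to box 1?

1/3

Apply Bayes' rule, conditioning on where the gold coin actually is.
If it is in any of boxes 1, 3, and 4 (prior 1/4 each): box 2 is available, opened with probability 5/6; weight (1/4)·(5/6) = 5/24 each.
If it is in box 2 (prior 1/4): the host opened box 2, so this case is ruled out; weight (1/4)·0 = 0.
The weights sum to 5/8.
So P(the gold coin in box 1 | the host opened box 2) = (5/24) / (5/8) = 1/3.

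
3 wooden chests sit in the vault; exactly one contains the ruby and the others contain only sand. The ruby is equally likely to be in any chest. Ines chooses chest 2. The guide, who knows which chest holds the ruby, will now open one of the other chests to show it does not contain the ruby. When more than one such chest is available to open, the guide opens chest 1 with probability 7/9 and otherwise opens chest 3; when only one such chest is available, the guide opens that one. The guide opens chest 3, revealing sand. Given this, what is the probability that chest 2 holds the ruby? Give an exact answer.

2/11

Consider each possible location of the ruby in turn.
If it is in chest 1 (prior 1/3): only chest 3 is available, probability 1; weight (1/3)·1 = 1/3.
If it is in chest 2 (prior 1/3): chest 1 is available but not opened, probability 2/9; weight (1/3)·(2/9) = 2/27.
If it is in chest 3 (prior 1/3): the guide opened chest 3, so this case is ruled out; weight (1/3)·0 = 0.
The weights sum to 11/27.
So P(the ruby in chest 2 | the guide opened chest 3) = (2/27) / (11/27) = 2/11.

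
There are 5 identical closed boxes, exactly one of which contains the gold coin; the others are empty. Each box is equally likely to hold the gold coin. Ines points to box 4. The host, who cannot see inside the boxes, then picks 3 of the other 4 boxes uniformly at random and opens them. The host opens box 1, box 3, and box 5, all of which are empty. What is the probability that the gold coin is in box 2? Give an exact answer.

1/2

Consider each possible location of the gold coin in turn.
If it is in any of boxes 1, 3, and 5 (prior 1/5 each): that box was opened and seen not to hold the prize — ruled out; weight (1/5)·0 = 0 each.
If it is in either of boxes 2 and 4 (prior 1/5 each): the host picks exactly this set with probability 1/4 regardless, and none is the prize; weight (1/5)·(1/4) = 1/20 each.
The weights sum to 1/10.
So P(the gold coin in box 2 | the host opened box 1, box 3, and box 5) = (1/20) / (1/10) = 1/2.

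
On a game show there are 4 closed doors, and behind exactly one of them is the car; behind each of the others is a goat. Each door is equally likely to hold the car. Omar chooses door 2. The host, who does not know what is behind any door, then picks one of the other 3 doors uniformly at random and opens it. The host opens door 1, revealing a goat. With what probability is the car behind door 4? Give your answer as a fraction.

1/3

Condition on the true location of the car.
If it is behind door 1 (prior 1/4): the host opened door 1, so this case is ruled out; weight (1/4)·0 = 0.
If it is behind any of doors 2, 3, and 4 (prior 1/4 each): the host picks door 1 with probability 1/3 regardless, and it is not the prize; weight (1/4)·(1/3) = 1/12 each.
The weights sum to 1/4.
So P(the car behind door 4 | the host opened door 1) = (1/12) / (1/4) = 1/3.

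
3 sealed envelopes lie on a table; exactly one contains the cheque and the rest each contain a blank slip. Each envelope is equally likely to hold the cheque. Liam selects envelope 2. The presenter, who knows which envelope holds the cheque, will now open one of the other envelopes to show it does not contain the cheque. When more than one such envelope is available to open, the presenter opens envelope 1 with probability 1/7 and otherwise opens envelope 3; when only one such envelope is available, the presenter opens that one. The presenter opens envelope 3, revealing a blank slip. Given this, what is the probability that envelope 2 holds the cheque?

Consider each possible location of the cheque in turn.
If it is in envelope 1 (prior 1/3): only envelope 3 is available, probability 1; weight (1/3)·1 = 1/3.
If it is in envelope 2 (prior 1/3): envelope 1 is available but not opened, probability 6/7; weight (1/3)·(6/7) = 2/7.
If it is in envelope 3 (prior 1/3): the presenter opened envelope 3, so this case is ruled out; weight (1/3)·0 = 0.
The weights sum to 13/21.
So P(the cheque in envelope 2 | the presenter opened envelope 3) = (2/7) / (13/21) = 6/13.

6/13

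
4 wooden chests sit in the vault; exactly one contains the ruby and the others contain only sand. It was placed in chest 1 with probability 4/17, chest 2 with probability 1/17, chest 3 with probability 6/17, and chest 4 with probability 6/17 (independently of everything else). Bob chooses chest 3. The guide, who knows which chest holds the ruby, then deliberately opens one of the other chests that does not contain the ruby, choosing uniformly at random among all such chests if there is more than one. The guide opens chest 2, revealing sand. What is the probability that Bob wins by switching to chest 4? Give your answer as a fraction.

Condition on the true location of the ruby.
If it is in chest 1 (prior 4/17): the guide has 2 equally likely choices, so probability 1/2; weight (4/17)·(1/2) = 2/17.
If it is in chest 2 (prior 1/17): the guide opened chest 2, so this case is ruled out; weight (1/17)·0 = 0.
If it is in chest 3 (prior 6/17): the guide has 3 equally likely choices, so probability 1/3; weight (6/17)·(1/3) = 2/17.
If it is in chest 4 (prior 6/17): the guide has 2 equally likely choices, so probability 1/2; weight (6/17)·(1/2) = 3/17.
The weights sum to 7/17.
So P(the ruby in chest 4 | the guide opened chest 2) = (3/17) / (7/17) = 3/7.

3/7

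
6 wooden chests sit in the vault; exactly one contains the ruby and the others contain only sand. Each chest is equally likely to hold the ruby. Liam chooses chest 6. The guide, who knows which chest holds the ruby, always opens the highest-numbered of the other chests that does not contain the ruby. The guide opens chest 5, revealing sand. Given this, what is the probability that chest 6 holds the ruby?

Consider each possible location of the ruby in turn.
If it is in any of chests 1, 2, 3, 4, and 6 (prior 1/6 each): chest 5 is the highest-numbered option available, probability 1; weight (1/6)·1 = 1/6 each.
If it is in chest 5 (prior 1/6): the guide opened chest 5, so this case is ruled out; weight (1/6)·0 = 0.
The weights sum to 5/6.
So P(the ruby in chest 6 | the guide opened chest 5) = (1/6) / (5/6) = 1/5.

1/5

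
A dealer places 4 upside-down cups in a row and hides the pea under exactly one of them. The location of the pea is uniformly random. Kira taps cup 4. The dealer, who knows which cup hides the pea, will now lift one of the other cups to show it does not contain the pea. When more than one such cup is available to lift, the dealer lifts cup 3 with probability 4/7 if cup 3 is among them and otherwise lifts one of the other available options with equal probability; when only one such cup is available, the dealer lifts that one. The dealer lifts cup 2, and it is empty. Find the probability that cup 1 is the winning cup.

Apply Bayes' rule, conditioning on where the pea actually is.
If it is under cup 1 (prior 1/4): cup 3 is available but not opened, probability 3/7; weight (1/4)·(3/7) = 3/28.
If it is under cup 2 (prior 1/4): the dealer opened cup 2, so this case is ruled out; weight (1/4)·0 = 0.
If it is under cup 3 (prior 1/4): cup 3 holds the prize so is unavailable; the dealer chooses uniformly among the 2 others, probability 1/2; weight (1/4)·(1/2) = 1/8.
If it is under cup 4 (prior 1/4): cup 3 is available but not opened; cup 2 gets probability (1 − 4/7)/2 = 3/14; weight (1/4)·(3/14) = 3/56.
The weights sum to 2/7.
So P(the pea under cup 1 | the dealer opened cup 2) = (3/28) / (2/7) = 3/8.

3/8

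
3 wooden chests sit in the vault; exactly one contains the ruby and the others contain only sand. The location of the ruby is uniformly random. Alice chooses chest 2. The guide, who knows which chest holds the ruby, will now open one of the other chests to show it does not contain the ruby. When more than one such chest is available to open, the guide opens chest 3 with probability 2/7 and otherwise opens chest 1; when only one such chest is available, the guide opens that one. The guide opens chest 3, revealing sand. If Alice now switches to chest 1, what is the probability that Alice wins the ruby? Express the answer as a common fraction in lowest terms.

Condition on the true location of the ruby.
If it is in chest 1 (prior 1/3): only chest 3 is available, probability 1; weight (1/3)·1 = 1/3.
If it is in chest 2 (prior 1/3): chest 3 is available, opened with probability 2/7; weight (1/3)·(2/7) = 2/21.
If it is in chest 3 (prior 1/3): the guide opened chest 3, so this case is ruled out; weight (1/3)·0 = 0.
The weights sum to 3/7.
So P(the ruby in chest 1 | the guide opened chest 3) = (1/3) / (3/7) = 7/9.

7/9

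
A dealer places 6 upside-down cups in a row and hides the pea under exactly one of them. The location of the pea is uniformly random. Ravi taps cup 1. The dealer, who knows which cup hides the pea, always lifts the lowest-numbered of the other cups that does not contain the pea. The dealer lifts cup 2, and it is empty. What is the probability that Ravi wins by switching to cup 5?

Condition on the true location of the pea.
If it is under any of cups 1, 3, 4, 5, and 6 (prior 1/6 each): cup 2 is the lowest-numbered option available, probability 1; weight (1/6)·1 = 1/6 each.
If it is under cup 2 (prior 1/6): the dealer opened cup 2, so this case is ruled out; weight (1/6)·0 = 0.
The weights sum to 5/6.
So P(the pea under cup 5 | the dealer opened cup 2) = (1/6) / (5/6) = 1/5.

1/5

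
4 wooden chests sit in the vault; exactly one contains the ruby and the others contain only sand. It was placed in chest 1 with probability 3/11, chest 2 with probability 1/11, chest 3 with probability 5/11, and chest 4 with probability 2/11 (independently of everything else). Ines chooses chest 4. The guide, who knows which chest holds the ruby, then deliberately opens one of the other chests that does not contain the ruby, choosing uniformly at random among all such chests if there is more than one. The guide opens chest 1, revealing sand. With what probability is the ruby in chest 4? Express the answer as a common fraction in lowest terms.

2/11

Apply Bayes' rule, conditioning on where the ruby actually is.
If it is in chest 1 (prior 3/11): the guide opened chest 1, so this case is ruled out; weight (3/11)·0 = 0.
If it is in chest 2 (prior 1/11): the guide has 2 equally likely choices, so probability 1/2; weight (1/11)·(1/2) = 1/22.
If it is in chest 3 (prior 5/11): the guide has 2 equally likely choices, so probability 1/2; weight (5/11)·(1/2) = 5/22.
If it is in chest 4 (prior 2/11): the guide has 3 equally likely choices, so probability 1/3; weight (2/11)·(1/3) = 2/33.
The weights sum to 1/3.
So P(the ruby in chest 4 | the guide opened chest 1) = (2/33) / (1/3) = 2/11.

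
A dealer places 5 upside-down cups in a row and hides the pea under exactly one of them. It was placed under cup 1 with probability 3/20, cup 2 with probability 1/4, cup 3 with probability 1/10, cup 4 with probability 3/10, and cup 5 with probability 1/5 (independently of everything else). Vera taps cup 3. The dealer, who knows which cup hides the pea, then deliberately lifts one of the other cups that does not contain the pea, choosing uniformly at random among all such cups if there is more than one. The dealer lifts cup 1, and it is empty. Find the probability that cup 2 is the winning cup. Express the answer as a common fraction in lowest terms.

10/33

Condition on the true location of the pea.
If it is under cup 1 (prior 3/20): the dealer opened cup 1, so this case is ruled out; weight (3/20)·0 = 0.
If it is under cup 2 (prior 1/4): the dealer has 3 equally likely choices, so probability 1/3; weight (1/4)·(1/3) = 1/12.
If it is under cup 3 (prior 1/10): the dealer has 4 equally likely choices, so probability 1/4; weight (1/10)·(1/4) = 1/40.
If it is under cup 4 (prior 3/10): the dealer has 3 equally likely choices, so probability 1/3; weight (3/10)·(1/3) = 1/10.
If it is under cup 5 (prior 1/5): the dealer has 3 equally likely choices, so probability 1/3; weight (1/5)·(1/3) = 1/15.
The weights sum to 11/40.
So P(the pea under cup 2 | the dealer opened cup 1) = (1/12) / (11/40) = 10/33.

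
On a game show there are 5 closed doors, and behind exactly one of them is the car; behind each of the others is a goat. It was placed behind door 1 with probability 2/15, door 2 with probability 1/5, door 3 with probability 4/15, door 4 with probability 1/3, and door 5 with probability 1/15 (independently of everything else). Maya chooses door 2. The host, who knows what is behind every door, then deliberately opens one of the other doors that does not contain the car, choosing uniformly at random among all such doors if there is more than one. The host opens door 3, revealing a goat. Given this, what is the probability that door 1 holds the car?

Condition on the true location of the car.
If it is behind door 1 (prior 2/15): the host has 3 equally likely choices, so probability 1/3; weight (2/15)·(1/3) = 2/45.
If it is behind door 2 (prior 1/5): the host has 4 equally likely choices, so probability 1/4; weight (1/5)·(1/4) = 1/20.
If it is behind door 3 (prior 4/15): the host opened door 3, so this case is ruled out; weight (4/15)·0 = 0.
If it is behind door 4 (prior 1/3): the host has 3 equally likely choices, so probability 1/3; weight (1/3)·(1/3) = 1/9.
If it is behind door 5 (prior 1/15): the host has 3 equally likely choices, so probability 1/3; weight (1/15)·(1/3) = 1/45.
The weights sum to 41/180.
So P(the car behind door 1 | the host opened door 3) = (2/45) / (41/180) = 8/41.

8/41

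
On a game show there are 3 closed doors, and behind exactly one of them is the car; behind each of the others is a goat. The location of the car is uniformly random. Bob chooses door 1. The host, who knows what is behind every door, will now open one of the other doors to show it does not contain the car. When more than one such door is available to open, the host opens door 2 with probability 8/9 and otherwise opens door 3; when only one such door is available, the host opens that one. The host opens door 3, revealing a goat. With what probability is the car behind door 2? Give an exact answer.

9/10

Consider each possible location of the car in turn.
If it is behind door 1 (prior 1/3): door 2 is available but not opened, probability 1/9; weight (1/3)·(1/9) = 1/27.
If it is behind door 2 (prior 1/3): only door 3 is available, probability 1; weight (1/3)·1 = 1/3.
If it is behind door 3 (prior 1/3): the host opened door 3, so this case is ruled out; weight (1/3)·0 = 0.
The weights sum to 10/27.
So P(the car behind door 2 | the host opened door 3) = (1/3) / (10/27) = 9/10.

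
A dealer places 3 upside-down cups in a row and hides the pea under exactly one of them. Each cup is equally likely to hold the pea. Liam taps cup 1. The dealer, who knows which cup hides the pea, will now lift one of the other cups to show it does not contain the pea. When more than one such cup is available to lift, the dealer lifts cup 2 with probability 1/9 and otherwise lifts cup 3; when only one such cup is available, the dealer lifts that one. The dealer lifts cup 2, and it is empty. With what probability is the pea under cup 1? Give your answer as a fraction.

Consider each possible location of the pea in turn.
If it is under cup 1 (prior 1/3): cup 2 is available, opened with probability 1/9; weight (1/3)·(1/9) = 1/27.
If it is under cup 2 (prior 1/3): the dealer opened cup 2, so this case is ruled out; weight (1/3)·0 = 0.
If it is under cup 3 (prior 1/3): only cup 2 is available, probability 1; weight (1/3)·1 = 1/3.
The weights sum to 10/27.
So P(the pea under cup 1 | the dealer opened cup 2) = (1/27) / (10/27) = 1/10.

1/10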